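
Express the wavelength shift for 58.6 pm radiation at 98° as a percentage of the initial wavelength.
4.7167%

Calculate the Compton shift:
Δλ = λ_C(1 - cos(98°))
Δλ = 2.4263 × (1 - cos(98°))
Δλ = 2.4263 × 1.1392
Δλ = 2.7640 pm

Percentage change:
(Δλ/λ₀) × 100 = (2.7640/58.6) × 100
= 4.7167%

(Intermediate values are shown rounded; full precision is carried through to the final answer.)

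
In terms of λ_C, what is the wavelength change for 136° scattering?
1.7193 λ_C

The Compton shift formula is:
Δλ = λ_C(1 - cos θ)

Dividing both sides by λ_C:
Δλ/λ_C = 1 - cos θ

For θ = 136°:
Δλ/λ_C = 1 - cos(136°)
Δλ/λ_C = 1 - -0.7193
Δλ/λ_C = 1.7193

This means the shift is 1.7193 × λ_C = 4.1717 pm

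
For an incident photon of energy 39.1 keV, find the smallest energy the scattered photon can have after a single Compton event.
33.9105 keV (at θ = 180°)

The scattered photon has minimum energy when its wavelength is maximum, i.e., when the Compton shift Δλ = λ_C(1 − cos θ) is maximum. This occurs at θ = 180° (backscattering), giving Δλ_max = 2λ_C = 4.8526 pm.

Initial wavelength: λ₀ = hc/E₀ = 31.7095 pm
Maximum final wavelength: λ'_max = λ₀ + 2λ_C = 31.7095 + 4.8526 = 36.5621 pm
Minimum final energy: E'_min = hc/λ'_max = 33.9105 keV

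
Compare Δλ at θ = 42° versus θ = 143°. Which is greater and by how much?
143° produces the larger shift by a factor of 7.003

Calculate both shifts using Δλ = λ_C(1 - cos θ):

For θ₁ = 42°:
Δλ₁ = 2.4263 × (1 - cos(42°))
Δλ₁ = 2.4263 × 0.2569
Δλ₁ = 0.6232 pm

For θ₂ = 143°:
Δλ₂ = 2.4263 × (1 - cos(143°))
Δλ₂ = 2.4263 × 1.7986
Δλ₂ = 4.3640 pm

The 143° angle produces the larger shift.
Ratio: 4.3640/0.6232 = 7.003

(Intermediate values are shown rounded; full precision is carried through to the final answer.)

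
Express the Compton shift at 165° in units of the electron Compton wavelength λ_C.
1.9659 λ_C

The Compton shift formula is:
Δλ = λ_C(1 - cos θ)

Dividing both sides by λ_C:
Δλ/λ_C = 1 - cos θ

For θ = 165°:
Δλ/λ_C = 1 - cos(165°)
Δλ/λ_C = 1 - -0.9659
Δλ/λ_C = 1.9659

This means the shift is 1.9659 × λ_C = 4.7699 pm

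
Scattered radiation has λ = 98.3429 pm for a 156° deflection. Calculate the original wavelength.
93.7000 pm

From λ' = λ + Δλ, we have λ = λ' - Δλ

First calculate the Compton shift:
Δλ = λ_C(1 - cos θ)
Δλ = 2.4263 × (1 - cos(156°))
Δλ = 2.4263 × 1.9135
Δλ = 4.6429 pm

Initial wavelength:
λ = λ' - Δλ
λ = 98.3429 - 4.6429
λ = 93.7000 pm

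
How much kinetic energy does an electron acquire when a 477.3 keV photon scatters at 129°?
288.0358 keV

By energy conservation: K_e = E_initial - E_final

First find the scattered photon energy:
Initial wavelength: λ = hc/E = 2.5976 pm
Compton shift: Δλ = λ_C(1 - cos(129°)) = 3.9532 pm
Final wavelength: λ' = 2.5976 + 3.9532 = 6.5509 pm
Final photon energy: E' = hc/λ' = 189.2642 keV

Electron kinetic energy:
K_e = E - E' = 477.3000 - 189.2642 = 288.0358 keV

(Intermediate values are shown rounded; full precision is carried through to the final answer.)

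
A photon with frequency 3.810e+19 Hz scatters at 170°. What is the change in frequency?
1.447e+19 Hz (decrease)

Convert frequency to wavelength (c = 299792458 m/s):
λ₀ = c/f₀ = 299792458/3.810e+19 = 7.8685685e-12 m = 7.8686 pm

Calculate Compton shift:
Δλ = λ_C(1 - cos(170°)) = 4.8158 pm

Final wavelength:
λ' = λ₀ + Δλ = 7.8686 + 4.8158 = 12.6843 pm

Final frequency:
f' = c/λ' = 299792458/1.2684328e-11 = 2.3634871e+19 Hz

Frequency shift (decrease):
Δf = f₀ - f' = 3.810e+19 - 2.3634871e+19 = 1.447e+19 Hz

(Intermediate values are shown rounded; full precision is carried through to the final answer.)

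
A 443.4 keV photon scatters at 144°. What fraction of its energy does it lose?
0.6109 (or 61.09%)

Calculate initial and final photon energies:

Initial: E₀ = 443.4 keV → λ₀ = 2.7962 pm
Compton shift: Δλ = 4.3892 pm
Final wavelength: λ' = 7.1855 pm
Final energy: E' = 172.5489 keV

Fractional energy loss:
(E₀ - E')/E₀ = (443.4000 - 172.5489)/443.4000
= 270.8511/443.4000
= 0.6109
= 61.09%

(Intermediate values are shown rounded; full precision is carried through to the final answer.)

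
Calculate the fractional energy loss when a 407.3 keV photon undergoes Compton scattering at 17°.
0.0337 (or 3.37%)

Calculate initial and final photon energies:

Initial: E₀ = 407.3 keV → λ₀ = 3.0441 pm
Compton shift: Δλ = 0.1060 pm
Final wavelength: λ' = 3.1501 pm
Final energy: E' = 393.5920 keV

Fractional energy loss:
(E₀ - E')/E₀ = (407.3000 - 393.5920)/407.3000
= 13.7080/407.3000
= 0.0337
= 3.37%

(Intermediate values are shown rounded; full precision is carried through to the final answer.)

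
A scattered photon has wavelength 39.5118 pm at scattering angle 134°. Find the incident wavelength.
35.4000 pm

From λ' = λ + Δλ, we have λ = λ' - Δλ

First calculate the Compton shift:
Δλ = λ_C(1 - cos θ)
Δλ = 2.4263 × (1 - cos(134°))
Δλ = 2.4263 × 1.6947
Δλ = 4.1118 pm

Initial wavelength:
λ = λ' - Δλ
λ = 39.5118 - 4.1118
λ = 35.4000 pm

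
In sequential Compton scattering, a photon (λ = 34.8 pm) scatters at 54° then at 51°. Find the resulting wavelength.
36.6995 pm

Apply Compton shift twice:

First scattering at θ₁ = 54°:
Δλ₁ = λ_C(1 - cos(54°))
Δλ₁ = 2.4263 × 0.4122
Δλ₁ = 1.0002 pm

After first scattering:
λ₁ = 34.8 + 1.0002 = 35.8002 pm

Second scattering at θ₂ = 51°:
Δλ₂ = λ_C(1 - cos(51°))
Δλ₂ = 2.4263 × 0.3707
Δλ₂ = 0.8994 pm

Final wavelength:
λ₂ = 35.8002 + 0.8994 = 36.6995 pm

Total shift: Δλ_total = 1.0002 + 0.8994 = 1.8995 pm

(Intermediate values are shown rounded; full precision is carried through to the final answer.)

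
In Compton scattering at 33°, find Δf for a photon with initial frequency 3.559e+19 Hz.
1.580e+18 Hz (decrease)

Convert frequency to wavelength (c = 299792458 m/s):
λ₀ = c/f₀ = 299792458/3.559e+19 = 8.4235026e-12 m = 8.4235 pm

Calculate Compton shift:
Δλ = λ_C(1 - cos(33°)) = 0.3914 pm

Final wavelength:
λ' = λ₀ + Δλ = 8.4235 + 0.3914 = 8.8149 pm

Final frequency:
f' = c/λ' = 299792458/8.8149379e-12 = 3.4009594e+19 Hz

Frequency shift (decrease):
Δf = f₀ - f' = 3.559e+19 - 3.4009594e+19 = 1.580e+18 Hz

(Intermediate values are shown rounded; full precision is carried through to the final answer.)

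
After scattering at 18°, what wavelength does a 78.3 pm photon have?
78.4188 pm

Using the Compton scattering formula:
λ' = λ + Δλ = λ + λ_C(1 - cos θ)

Given:
- Initial wavelength λ = 78.3 pm
- Scattering angle θ = 18°
- Compton wavelength λ_C ≈ 2.4263 pm

Calculate the shift:
Δλ = 2.4263 × (1 - cos(18°))
Δλ = 2.4263 × 0.0489
Δλ = 0.1188 pm

Final wavelength:
λ' = 78.3 + 0.1188 = 78.4188 pm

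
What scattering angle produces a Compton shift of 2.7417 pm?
97.47°

From the Compton formula Δλ = λ_C(1 - cos θ), we can solve for θ:

cos θ = 1 - Δλ/λ_C

Given:
- Δλ = 2.7417 pm
- λ_C = h/(m_e·c) ≈ 2.42631024 pm

cos θ = 1 - 2.7417/2.42631024
cos θ = 1 - 1.129987
cos θ = -0.129987

θ = arccos(-0.129987)
θ = 97.47°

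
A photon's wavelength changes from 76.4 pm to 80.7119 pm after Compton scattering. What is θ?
141.00°

First find the wavelength shift:
Δλ = λ' - λ = 80.7119 - 76.4 = 4.3119 pm

Using Δλ = λ_C(1 - cos θ), with λ_C = h/(m_e·c) ≈ 2.42631024 pm:
cos θ = 1 - Δλ/λ_C
cos θ = 1 - 4.3119/2.42631024
cos θ = -0.777143

θ = arccos(-0.777143)
θ = 141.00°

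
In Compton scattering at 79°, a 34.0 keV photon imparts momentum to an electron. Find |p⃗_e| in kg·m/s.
2.2537e-23 kg·m/s

The electron is initially at rest, so by conservation of momentum:
p⃗_e = p⃗₀ − p⃗'  (incident photon momentum minus scattered photon momentum)

Photon momentum magnitudes (p = h/λ = E/c):
λ₀ = hc/E₀ = 36.4659 pm → p₀ = h/λ₀ = 1.8171e-23 kg·m/s
Δλ = λ_C(1 − cos 79°) = 1.9633 pm
λ' = 38.4293 pm → p' = h/λ' = 1.7242e-23 kg·m/s

The scattered photon makes angle θ = 79° with the incident direction, so by the law of cosines:
|p⃗_e|² = p₀² + p'² − 2p₀p'cos θ
|p⃗_e|² = (1.8171e-23)² + (1.7242e-23)² − 2·1.8171e-23·1.7242e-23·cos(79°)
|p⃗_e| = 2.2537e-23 kg·m/s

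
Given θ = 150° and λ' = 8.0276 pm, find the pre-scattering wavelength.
3.5000 pm

From λ' = λ + Δλ, we have λ = λ' - Δλ

First calculate the Compton shift:
Δλ = λ_C(1 - cos θ)
Δλ = 2.4263 × (1 - cos(150°))
Δλ = 2.4263 × 1.8660
Δλ = 4.5276 pm

Initial wavelength:
λ = λ' - Δλ
λ = 8.0276 - 4.5276
λ = 3.5000 pm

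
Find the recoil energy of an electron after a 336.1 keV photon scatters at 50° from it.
63.9432 keV

By energy conservation: K_e = E_initial - E_final

First find the scattered photon energy:
Initial wavelength: λ = hc/E = 3.6889 pm
Compton shift: Δλ = λ_C(1 - cos(50°)) = 0.8667 pm
Final wavelength: λ' = 3.6889 + 0.8667 = 4.5556 pm
Final photon energy: E' = hc/λ' = 272.1568 keV

Electron kinetic energy:
K_e = E - E' = 336.1000 - 272.1568 = 63.9432 keV

(Intermediate values are shown rounded; full precision is carried through to the final answer.)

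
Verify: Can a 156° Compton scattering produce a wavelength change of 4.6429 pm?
Yes, consistent

Calculate the expected shift for θ = 156°:

Δλ_expected = λ_C(1 - cos(156°))
Δλ_expected = 2.4263 × (1 - cos(156°))
Δλ_expected = 2.4263 × 1.9135
Δλ_expected = 4.6429 pm

Given shift: 4.6429 pm
Expected shift: 4.6429 pm
Difference: 0.0000 pm

The values match. This is consistent with Compton scattering at the stated angle.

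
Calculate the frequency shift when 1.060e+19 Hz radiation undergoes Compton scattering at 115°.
1.153e+18 Hz (decrease)

Convert frequency to wavelength (c = 299792458 m/s):
λ₀ = c/f₀ = 299792458/1.060e+19 = 2.8282307e-11 m = 28.2823 pm

Calculate Compton shift:
Δλ = λ_C(1 - cos(115°)) = 3.4517 pm

Final wavelength:
λ' = λ₀ + Δλ = 28.2823 + 3.4517 = 31.7340 pm

Final frequency:
f' = c/λ' = 299792458/3.1734021e-11 = 9.4470367e+18 Hz

Frequency shift (decrease):
Δf = f₀ - f' = 1.060e+19 - 9.4470367e+18 = 1.153e+18 Hz

(Intermediate values are shown rounded; full precision is carried through to the final answer.)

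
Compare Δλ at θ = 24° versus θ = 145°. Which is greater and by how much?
145° produces the larger shift by a factor of 21.042

Calculate both shifts using Δλ = λ_C(1 - cos θ):

For θ₁ = 24°:
Δλ₁ = 2.4263 × (1 - cos(24°))
Δλ₁ = 2.4263 × 0.0865
Δλ₁ = 0.2098 pm

For θ₂ = 145°:
Δλ₂ = 2.4263 × (1 - cos(145°))
Δλ₂ = 2.4263 × 1.8192
Δλ₂ = 4.4138 pm

The 145° angle produces the larger shift.
Ratio: 4.4138/0.2098 = 21.042

(Intermediate values are shown rounded; full precision is carried through to the final answer.)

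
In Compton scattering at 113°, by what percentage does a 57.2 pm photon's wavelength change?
5.8992%

Calculate the Compton shift:
Δλ = λ_C(1 - cos(113°))
Δλ = 2.4263 × (1 - cos(113°))
Δλ = 2.4263 × 1.3907
Δλ = 3.3743 pm

Percentage change:
(Δλ/λ₀) × 100 = (3.3743/57.2) × 100
= 5.8992%

(Intermediate values are shown rounded; full precision is carried through to the final answer.)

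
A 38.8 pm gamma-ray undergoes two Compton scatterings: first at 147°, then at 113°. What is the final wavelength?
46.6355 pm

Apply Compton shift twice:

First scattering at θ₁ = 147°:
Δλ₁ = λ_C(1 - cos(147°))
Δλ₁ = 2.4263 × 1.8387
Δλ₁ = 4.4612 pm

After first scattering:
λ₁ = 38.8 + 4.4612 = 43.2612 pm

Second scattering at θ₂ = 113°:
Δλ₂ = λ_C(1 - cos(113°))
Δλ₂ = 2.4263 × 1.3907
Δλ₂ = 3.3743 pm

Final wavelength:
λ₂ = 43.2612 + 3.3743 = 46.6355 pm

Total shift: Δλ_total = 4.4612 + 3.3743 = 7.8355 pm

(Intermediate values are shown rounded; full precision is carried through to the final answer.)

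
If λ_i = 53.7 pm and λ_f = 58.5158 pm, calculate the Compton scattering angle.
170.01°

First find the wavelength shift:
Δλ = λ' - λ = 58.5158 - 53.7 = 4.8158 pm

Using Δλ = λ_C(1 - cos θ), with λ_C = h/(m_e·c) ≈ 2.42631024 pm:
cos θ = 1 - Δλ/λ_C
cos θ = 1 - 4.8158/2.42631024
cos θ = -0.984825

θ = arccos(-0.984825)
θ = 170.01°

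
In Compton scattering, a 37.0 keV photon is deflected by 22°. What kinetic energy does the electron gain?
0.1941 keV

By energy conservation: K_e = E_initial - E_final

First find the scattered photon energy:
Initial wavelength: λ = hc/E = 33.5092 pm
Compton shift: Δλ = λ_C(1 - cos(22°)) = 0.1767 pm
Final wavelength: λ' = 33.5092 + 0.1767 = 33.6859 pm
Final photon energy: E' = hc/λ' = 36.8059 keV

Electron kinetic energy:
K_e = E - E' = 37.0000 - 36.8059 = 0.1941 keV

(Intermediate values are shown rounded; full precision is carried through to the final answer.)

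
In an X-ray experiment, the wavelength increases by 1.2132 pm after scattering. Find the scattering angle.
60.00°

From the Compton formula Δλ = λ_C(1 - cos θ), we can solve for θ:

cos θ = 1 - Δλ/λ_C

Given:
- Δλ = 1.2132 pm
- λ_C = h/(m_e·c) ≈ 2.42631024 pm

cos θ = 1 - 1.2132/2.42631024
cos θ = 1 - 0.500018
cos θ = 0.499982

θ = arccos(0.499982)
θ = 60.00°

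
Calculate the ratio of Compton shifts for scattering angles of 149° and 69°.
149° produces the larger shift by a factor of 2.894

Calculate both shifts using Δλ = λ_C(1 - cos θ):

For θ₁ = 69°:
Δλ₁ = 2.4263 × (1 - cos(69°))
Δλ₁ = 2.4263 × 0.6416
Δλ₁ = 1.5568 pm

For θ₂ = 149°:
Δλ₂ = 2.4263 × (1 - cos(149°))
Δλ₂ = 2.4263 × 1.8572
Δλ₂ = 4.5061 pm

The 149° angle produces the larger shift.
Ratio: 4.5061/1.5568 = 2.894

(Intermediate values are shown rounded; full precision is carried through to the final answer.)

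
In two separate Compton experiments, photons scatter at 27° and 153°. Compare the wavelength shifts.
153° produces the larger shift by a factor of 17.350

Calculate both shifts using Δλ = λ_C(1 - cos θ):

For θ₁ = 27°:
Δλ₁ = 2.4263 × (1 - cos(27°))
Δλ₁ = 2.4263 × 0.1090
Δλ₁ = 0.2645 pm

For θ₂ = 153°:
Δλ₂ = 2.4263 × (1 - cos(153°))
Δλ₂ = 2.4263 × 1.8910
Δλ₂ = 4.5882 pm

The 153° angle produces the larger shift.
Ratio: 4.5882/0.2645 = 17.350

(Intermediate values are shown rounded; full precision is carried through to the final answer.)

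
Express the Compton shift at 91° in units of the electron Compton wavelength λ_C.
1.0175 λ_C

The Compton shift formula is:
Δλ = λ_C(1 - cos θ)

Dividing both sides by λ_C:
Δλ/λ_C = 1 - cos θ

For θ = 91°:
Δλ/λ_C = 1 - cos(91°)
Δλ/λ_C = 1 - -0.0175
Δλ/λ_C = 1.0175

This means the shift is 1.0175 × λ_C = 2.4687 pm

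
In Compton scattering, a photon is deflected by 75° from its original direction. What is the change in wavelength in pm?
1.7983 pm

Using the Compton scattering formula:
Δλ = λ_C(1 - cos θ)

where λ_C = h/(m_e·c) ≈ 2.4263 pm is the Compton wavelength of an electron.

For θ = 75°:
cos(75°) = 0.2588
1 - cos(75°) = 0.7412

Δλ = 2.4263 × 0.7412
Δλ = 1.7983 pm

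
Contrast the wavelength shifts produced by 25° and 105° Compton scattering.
105° produces the larger shift by a factor of 13.436

Calculate both shifts using Δλ = λ_C(1 - cos θ):

For θ₁ = 25°:
Δλ₁ = 2.4263 × (1 - cos(25°))
Δλ₁ = 2.4263 × 0.0937
Δλ₁ = 0.2273 pm

For θ₂ = 105°:
Δλ₂ = 2.4263 × (1 - cos(105°))
Δλ₂ = 2.4263 × 1.2588
Δλ₂ = 3.0543 pm

The 105° angle produces the larger shift.
Ratio: 3.0543/0.2273 = 13.436

(Intermediate values are shown rounded; full precision is carried through to the final answer.)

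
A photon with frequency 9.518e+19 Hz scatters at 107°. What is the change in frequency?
4.748e+19 Hz (decrease)

Convert frequency to wavelength (c = 299792458 m/s):
λ₀ = c/f₀ = 299792458/9.518e+19 = 3.1497422e-12 m = 3.1497 pm

Calculate Compton shift:
Δλ = λ_C(1 - cos(107°)) = 3.1357 pm

Final wavelength:
λ' = λ₀ + Δλ = 3.1497 + 3.1357 = 6.2854 pm

Final frequency:
f' = c/λ' = 299792458/6.2854368e-12 = 4.7696360e+19 Hz

Frequency shift (decrease):
Δf = f₀ - f' = 9.518e+19 - 4.7696360e+19 = 4.748e+19 Hz

(Intermediate values are shown rounded; full precision is carried through to the final answer.)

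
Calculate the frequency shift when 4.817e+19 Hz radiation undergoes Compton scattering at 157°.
2.062e+19 Hz (decrease)

Convert frequency to wavelength (c = 299792458 m/s):
λ₀ = c/f₀ = 299792458/4.817e+19 = 6.2236342e-12 m = 6.2236 pm

Calculate Compton shift:
Δλ = λ_C(1 - cos(157°)) = 4.6597 pm

Final wavelength:
λ' = λ₀ + Δλ = 6.2236 + 4.6597 = 10.8834 pm

Final frequency:
f' = c/λ' = 299792458/1.0883375e-11 = 2.7545910e+19 Hz

Frequency shift (decrease):
Δf = f₀ - f' = 4.817e+19 - 2.7545910e+19 = 2.062e+19 Hz

(Intermediate values are shown rounded; full precision is carried through to the final answer.)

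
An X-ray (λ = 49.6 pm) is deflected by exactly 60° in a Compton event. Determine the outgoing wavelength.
50.8132 pm

Using the Compton formula: λ' = λ + λ_C(1 − cos θ)

For θ = 60°, cos θ = 1/2 (exact) = 0.5000, so:
1 − cos 60° = 1 − (1/2) = 0.5000

Δλ = λ_C × 0.5000 = 2.4263 × 0.5000 = 1.2132 pm

λ' = 49.6 + 1.2132 = 50.8132 pm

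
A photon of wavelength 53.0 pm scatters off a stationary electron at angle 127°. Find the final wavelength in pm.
56.8865 pm

Using the Compton scattering formula:
λ' = λ + Δλ = λ + λ_C(1 - cos θ)

Given:
- Initial wavelength λ = 53.0 pm
- Scattering angle θ = 127°
- Compton wavelength λ_C ≈ 2.4263 pm

Calculate the shift:
Δλ = 2.4263 × (1 - cos(127°))
Δλ = 2.4263 × 1.6018
Δλ = 3.8865 pm

Final wavelength:
λ' = 53.0 + 3.8865 = 56.8865 pm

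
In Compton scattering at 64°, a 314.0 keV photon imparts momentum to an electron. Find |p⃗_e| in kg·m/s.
1.5928e-22 kg·m/s

The electron is initially at rest, so by conservation of momentum:
p⃗_e = p⃗₀ − p⃗'  (incident photon momentum minus scattered photon momentum)

Photon momentum magnitudes (p = h/λ = E/c):
λ₀ = hc/E₀ = 3.9485 pm → p₀ = h/λ₀ = 1.6781e-22 kg·m/s
Δλ = λ_C(1 − cos 64°) = 1.3627 pm
λ' = 5.3112 pm → p' = h/λ' = 1.2476e-22 kg·m/s

The scattered photon makes angle θ = 64° with the incident direction, so by the law of cosines:
|p⃗_e|² = p₀² + p'² − 2p₀p'cos θ
|p⃗_e|² = (1.6781e-22)² + (1.2476e-22)² − 2·1.6781e-22·1.2476e-22·cos(64°)
|p⃗_e| = 1.5928e-22 kg·m/s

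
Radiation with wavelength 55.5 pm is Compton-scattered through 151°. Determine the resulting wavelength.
60.0484 pm

Using the Compton scattering formula:
λ' = λ + Δλ = λ + λ_C(1 - cos θ)

Given:
- Initial wavelength λ = 55.5 pm
- Scattering angle θ = 151°
- Compton wavelength λ_C ≈ 2.4263 pm

Calculate the shift:
Δλ = 2.4263 × (1 - cos(151°))
Δλ = 2.4263 × 1.8746
Δλ = 4.5484 pm

Final wavelength:
λ' = 55.5 + 4.5484 = 60.0484 pm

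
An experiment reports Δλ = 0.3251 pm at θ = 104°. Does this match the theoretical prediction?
No, inconsistent

Calculate the expected shift for θ = 104°:

Δλ_expected = λ_C(1 - cos(104°))
Δλ_expected = 2.4263 × (1 - cos(104°))
Δλ_expected = 2.4263 × 1.2419
Δλ_expected = 3.0133 pm

Given shift: 0.3251 pm
Expected shift: 3.0133 pm
Difference: 2.6882 pm

The values do not match. The given shift corresponds to θ ≈ 30.0°, not 104°.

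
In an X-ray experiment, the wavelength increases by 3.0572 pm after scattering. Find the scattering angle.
105.07°

From the Compton formula Δλ = λ_C(1 - cos θ), we can solve for θ:

cos θ = 1 - Δλ/λ_C

Given:
- Δλ = 3.0572 pm
- λ_C = h/(m_e·c) ≈ 2.42631024 pm

cos θ = 1 - 3.0572/2.42631024
cos θ = 1 - 1.260020
cos θ = -0.260020

θ = arccos(-0.260020)
θ = 105.07°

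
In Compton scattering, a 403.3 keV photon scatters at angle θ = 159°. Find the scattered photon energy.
159.6560 keV

First convert energy to wavelength:
λ = hc/E, with hc ≈ 1239.842 keV·pm (i.e. 1239.842 eV·nm)

For E = 403.3 keV = 403300 eV:
λ = 1239.842 keV·pm / 403.3 keV
λ = 3.0742 pm

Calculate the Compton shift:
Δλ = λ_C(1 - cos(159°)) = 2.4263 × 1.9336
Δλ = 4.6915 pm

Final wavelength:
λ' = 3.0742 + 4.6915 = 7.7657 pm

Final energy:
E' = hc/λ' = 1239.842 / 7.7657 = 159.6560 keV

(Intermediate values are shown rounded; full precision is carried through to the final answer.)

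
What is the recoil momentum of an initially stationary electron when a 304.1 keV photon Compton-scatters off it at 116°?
2.1577e-22 kg·m/s

The electron is initially at rest, so by conservation of momentum:
p⃗_e = p⃗₀ − p⃗'  (incident photon momentum minus scattered photon momentum)

Photon momentum magnitudes (p = h/λ = E/c):
λ₀ = hc/E₀ = 4.0771 pm → p₀ = h/λ₀ = 1.6252e-22 kg·m/s
Δλ = λ_C(1 − cos 116°) = 3.4899 pm
λ' = 7.5670 pm → p' = h/λ' = 8.7565e-23 kg·m/s

The scattered photon makes angle θ = 116° with the incident direction, so by the law of cosines:
|p⃗_e|² = p₀² + p'² − 2p₀p'cos θ
|p⃗_e|² = (1.6252e-22)² + (8.7565e-23)² − 2·1.6252e-22·8.7565e-23·cos(116°)
|p⃗_e| = 2.1577e-22 kg·m/s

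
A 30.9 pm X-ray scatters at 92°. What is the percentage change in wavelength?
8.1262%

Calculate the Compton shift:
Δλ = λ_C(1 - cos(92°))
Δλ = 2.4263 × (1 - cos(92°))
Δλ = 2.4263 × 1.0349
Δλ = 2.5110 pm

Percentage change:
(Δλ/λ₀) × 100 = (2.5110/30.9) × 100
= 8.1262%

(Intermediate values are shown rounded; full precision is carried through to the final answer.)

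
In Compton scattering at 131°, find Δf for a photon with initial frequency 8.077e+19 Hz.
4.199e+19 Hz (decrease)

Convert frequency to wavelength (c = 299792458 m/s):
λ₀ = c/f₀ = 299792458/8.077e+19 = 3.7116808e-12 m = 3.7117 pm

Calculate Compton shift:
Δλ = λ_C(1 - cos(131°)) = 4.0181 pm

Final wavelength:
λ' = λ₀ + Δλ = 3.7117 + 4.0181 = 7.7298 pm

Final frequency:
f' = c/λ' = 299792458/7.7297938e-12 = 3.8784018e+19 Hz

Frequency shift (decrease):
Δf = f₀ - f' = 8.077e+19 - 3.8784018e+19 = 4.199e+19 Hz

(Intermediate values are shown rounded; full precision is carried through to the final answer.)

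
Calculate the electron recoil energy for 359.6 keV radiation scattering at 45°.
61.4526 keV

By energy conservation: K_e = E_initial - E_final

First find the scattered photon energy:
Initial wavelength: λ = hc/E = 3.4478 pm
Compton shift: Δλ = λ_C(1 - cos(45°)) = 0.7106 pm
Final wavelength: λ' = 3.4478 + 0.7106 = 4.1585 pm
Final photon energy: E' = hc/λ' = 298.1474 keV

Electron kinetic energy:
K_e = E - E' = 359.6000 - 298.1474 = 61.4526 keV

(Intermediate values are shown rounded; full precision is carried through to the final answer.)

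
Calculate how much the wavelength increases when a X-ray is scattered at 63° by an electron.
1.3248 pm

Using the Compton scattering formula:
Δλ = λ_C(1 - cos θ)

where λ_C = h/(m_e·c) ≈ 2.4263 pm is the Compton wavelength of an electron.

For θ = 63°:
cos(63°) = 0.4540
1 - cos(63°) = 0.5460

Δλ = 2.4263 × 0.5460
Δλ = 1.3248 pm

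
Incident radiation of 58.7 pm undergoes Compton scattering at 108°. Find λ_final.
61.8761 pm

Using the Compton scattering formula:
λ' = λ + Δλ = λ + λ_C(1 - cos θ)

Given:
- Initial wavelength λ = 58.7 pm
- Scattering angle θ = 108°
- Compton wavelength λ_C ≈ 2.4263 pm

Calculate the shift:
Δλ = 2.4263 × (1 - cos(108°))
Δλ = 2.4263 × 1.3090
Δλ = 3.1761 pm

Final wavelength:
λ' = 58.7 + 3.1761 = 61.8761 pm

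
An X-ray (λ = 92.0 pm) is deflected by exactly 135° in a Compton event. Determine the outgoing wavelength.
96.1420 pm

Using the Compton formula: λ' = λ + λ_C(1 − cos θ)

For θ = 135°, cos θ = -√2/2 (exact) ≈ -0.7071, so:
1 − cos 135° = 1 − (-√2/2) ≈ 1.7071

Δλ = λ_C × 1.7071 = 2.4263 × 1.7071 = 4.1420 pm

λ' = 92.0 + 4.1420 = 96.1420 pm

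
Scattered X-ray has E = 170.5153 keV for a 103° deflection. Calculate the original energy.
288.4000 keV

Convert final energy to wavelength (hc ≈ 1239.842 keV·pm):
λ' = hc/E' = 1239.842 / 170.5153 = 7.2711 pm

Calculate the Compton shift:
Δλ = λ_C(1 - cos(103°))
Δλ = 2.4263 × (1 - cos(103°))
Δλ = 2.9721 pm

Initial wavelength:
λ = λ' - Δλ = 7.2711 - 2.9721 = 4.2990 pm

Initial energy:
E = hc/λ = 1239.842 / 4.2990 = 288.4000 keV

(Intermediate values are shown rounded; full precision is carried through to the final answer.)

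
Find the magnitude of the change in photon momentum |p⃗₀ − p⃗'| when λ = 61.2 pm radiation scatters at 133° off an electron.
1.9239e-23 kg·m/s

Photon momentum magnitude is p = h/λ.

Initial momentum:
p₀ = h/λ = 6.6261e-34/6.1200e-11 = 1.0827e-23 kg·m/s

After scattering:
λ' = λ + Δλ = 61.2 + 4.0810 = 65.2810 pm
p' = h/λ' = 6.6261e-34/6.5281e-11 = 1.0150e-23 kg·m/s

Momentum is a vector; the scattered photon's direction makes angle θ = 133° with the incident direction. The magnitude of the vector change Δp⃗ = p⃗₀ − p⃗' is found from the law of cosines:
|Δp⃗|² = p₀² + p'² − 2p₀p'cos θ
|Δp⃗|² = (1.0827e-23)² + (1.0150e-23)² − 2·1.0827e-23·1.0150e-23·cos(133°)
|Δp⃗| = 1.9239e-23 kg·m/s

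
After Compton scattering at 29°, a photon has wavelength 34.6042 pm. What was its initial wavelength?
34.3000 pm

From λ' = λ + Δλ, we have λ = λ' - Δλ

First calculate the Compton shift:
Δλ = λ_C(1 - cos θ)
Δλ = 2.4263 × (1 - cos(29°))
Δλ = 2.4263 × 0.1254
Δλ = 0.3042 pm

Initial wavelength:
λ = λ' - Δλ
λ = 34.6042 - 0.3042
λ = 34.3000 pm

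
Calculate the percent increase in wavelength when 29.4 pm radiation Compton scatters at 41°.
2.0243%

Calculate the Compton shift:
Δλ = λ_C(1 - cos(41°))
Δλ = 2.4263 × (1 - cos(41°))
Δλ = 2.4263 × 0.2453
Δλ = 0.5952 pm

Percentage change:
(Δλ/λ₀) × 100 = (0.5952/29.4) × 100
= 2.0243%

(Intermediate values are shown rounded; full precision is carried through to the final answer.)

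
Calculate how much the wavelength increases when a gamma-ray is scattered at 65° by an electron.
1.4009 pm

Using the Compton scattering formula:
Δλ = λ_C(1 - cos θ)

where λ_C = h/(m_e·c) ≈ 2.4263 pm is the Compton wavelength of an electron.

For θ = 65°:
cos(65°) = 0.4226
1 - cos(65°) = 0.5774

Δλ = 2.4263 × 0.5774
Δλ = 1.4009 pm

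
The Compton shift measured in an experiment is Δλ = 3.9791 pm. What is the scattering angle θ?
129.79°

From the Compton formula Δλ = λ_C(1 - cos θ), we can solve for θ:

cos θ = 1 - Δλ/λ_C

Given:
- Δλ = 3.9791 pm
- λ_C = h/(m_e·c) ≈ 2.42631024 pm

cos θ = 1 - 3.9791/2.42631024
cos θ = 1 - 1.639980
cos θ = -0.639980

θ = arccos(-0.639980)
θ = 129.79°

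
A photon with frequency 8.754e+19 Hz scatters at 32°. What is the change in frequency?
8.508e+18 Hz (decrease)

Convert frequency to wavelength (c = 299792458 m/s):
λ₀ = c/f₀ = 299792458/8.754e+19 = 3.4246340e-12 m = 3.4246 pm

Calculate Compton shift:
Δλ = λ_C(1 - cos(32°)) = 0.3687 pm

Final wavelength:
λ' = λ₀ + Δλ = 3.4246 + 0.3687 = 3.7933 pm

Final frequency:
f' = c/λ' = 299792458/3.7933164e-12 = 7.9031756e+19 Hz

Frequency shift (decrease):
Δf = f₀ - f' = 8.754e+19 - 7.9031756e+19 = 8.508e+18 Hz

(Intermediate values are shown rounded; full precision is carried through to the final answer.)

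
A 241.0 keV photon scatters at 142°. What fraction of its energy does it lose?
0.4575 (or 45.75%)

Calculate initial and final photon energies:

Initial: E₀ = 241.0 keV → λ₀ = 5.1446 pm
Compton shift: Δλ = 4.3383 pm
Final wavelength: λ' = 9.4828 pm
Final energy: E' = 130.7458 keV

Fractional energy loss:
(E₀ - E')/E₀ = (241.0000 - 130.7458)/241.0000
= 110.2542/241.0000
= 0.4575
= 45.75%

(Intermediate values are shown rounded; full precision is carried through to the final answer.)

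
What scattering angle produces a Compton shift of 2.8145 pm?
99.21°

From the Compton formula Δλ = λ_C(1 - cos θ), we can solve for θ:

cos θ = 1 - Δλ/λ_C

Given:
- Δλ = 2.8145 pm
- λ_C = h/(m_e·c) ≈ 2.42631024 pm

cos θ = 1 - 2.8145/2.42631024
cos θ = 1 - 1.159992
cos θ = -0.159992

θ = arccos(-0.159992)
θ = 99.21°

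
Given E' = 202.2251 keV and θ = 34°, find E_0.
216.9000 keV

Convert final energy to wavelength (hc ≈ 1239.842 keV·pm):
λ' = hc/E' = 1239.842 / 202.2251 = 6.1310 pm

Calculate the Compton shift:
Δλ = λ_C(1 - cos(34°))
Δλ = 2.4263 × (1 - cos(34°))
Δλ = 0.4148 pm

Initial wavelength:
λ = λ' - Δλ = 6.1310 - 0.4148 = 5.7162 pm

Initial energy:
E = hc/λ = 1239.842 / 5.7162 = 216.9000 keV

(Intermediate values are shown rounded; full precision is carried through to the final answer.)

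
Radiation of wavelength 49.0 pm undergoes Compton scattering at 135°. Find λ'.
53.1420 pm

Using the Compton formula: λ' = λ + λ_C(1 − cos θ)

For θ = 135°, cos θ = -√2/2 (exact) ≈ -0.7071, so:
1 − cos 135° = 1 − (-√2/2) ≈ 1.7071

Δλ = λ_C × 1.7071 = 2.4263 × 1.7071 = 4.1420 pm

λ' = 49.0 + 4.1420 = 53.1420 pm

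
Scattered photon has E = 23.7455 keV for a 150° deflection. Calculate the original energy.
26.0000 keV

Convert final energy to wavelength (hc ≈ 1239.842 keV·pm):
λ' = hc/E' = 1239.842 / 23.7455 = 52.2138 pm

Calculate the Compton shift:
Δλ = λ_C(1 - cos(150°))
Δλ = 2.4263 × (1 - cos(150°))
Δλ = 4.5276 pm

Initial wavelength:
λ = λ' - Δλ = 52.2138 - 4.5276 = 47.6862 pm

Initial energy:
E = hc/λ = 1239.842 / 47.6862 = 26.0000 keV

(Intermediate values are shown rounded; full precision is carried through to the final answer.)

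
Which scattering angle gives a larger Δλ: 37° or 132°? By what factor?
132° produces the larger shift by a factor of 8.289

Calculate both shifts using Δλ = λ_C(1 - cos θ):

For θ₁ = 37°:
Δλ₁ = 2.4263 × (1 - cos(37°))
Δλ₁ = 2.4263 × 0.2014
Δλ₁ = 0.4886 pm

For θ₂ = 132°:
Δλ₂ = 2.4263 × (1 - cos(132°))
Δλ₂ = 2.4263 × 1.6691
Δλ₂ = 4.0498 pm

The 132° angle produces the larger shift.
Ratio: 4.0498/0.4886 = 8.289

(Intermediate values are shown rounded; full precision is carried through to the final answer.)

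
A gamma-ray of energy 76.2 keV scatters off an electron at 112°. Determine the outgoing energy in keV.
63.2375 keV

First convert energy to wavelength:
λ = hc/E, with hc ≈ 1239.842 keV·pm (i.e. 1239.842 eV·nm)

For E = 76.2 keV = 76200 eV:
λ = 1239.842 keV·pm / 76.2 keV
λ = 16.2709 pm

Calculate the Compton shift:
Δλ = λ_C(1 - cos(112°)) = 2.4263 × 1.3746
Δλ = 3.3352 pm

Final wavelength:
λ' = 16.2709 + 3.3352 = 19.6061 pm

Final energy:
E' = hc/λ' = 1239.842 / 19.6061 = 63.2375 keV

(Intermediate values are shown rounded; full precision is carried through to the final answer.)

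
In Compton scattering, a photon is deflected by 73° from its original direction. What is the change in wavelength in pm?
1.7169 pm

Using the Compton scattering formula:
Δλ = λ_C(1 - cos θ)

where λ_C = h/(m_e·c) ≈ 2.4263 pm is the Compton wavelength of an electron.

For θ = 73°:
cos(73°) = 0.2924
1 - cos(73°) = 0.7076

Δλ = 2.4263 × 0.7076
Δλ = 1.7169 pm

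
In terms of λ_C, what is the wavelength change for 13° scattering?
0.0256 λ_C

The Compton shift formula is:
Δλ = λ_C(1 - cos θ)

Dividing both sides by λ_C:
Δλ/λ_C = 1 - cos θ

For θ = 13°:
Δλ/λ_C = 1 - cos(13°)
Δλ/λ_C = 1 - 0.9744
Δλ/λ_C = 0.0256

This means the shift is 0.0256 × λ_C = 0.0622 pm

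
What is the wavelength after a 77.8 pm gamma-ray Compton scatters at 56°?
78.8695 pm

Using the Compton scattering formula:
λ' = λ + Δλ = λ + λ_C(1 - cos θ)

Given:
- Initial wavelength λ = 77.8 pm
- Scattering angle θ = 56°
- Compton wavelength λ_C ≈ 2.4263 pm

Calculate the shift:
Δλ = 2.4263 × (1 - cos(56°))
Δλ = 2.4263 × 0.4408
Δλ = 1.0695 pm

Final wavelength:
λ' = 77.8 + 1.0695 = 78.8695 pm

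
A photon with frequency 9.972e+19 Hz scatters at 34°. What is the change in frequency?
1.209e+19 Hz (decrease)

Convert frequency to wavelength (c = 299792458 m/s):
λ₀ = c/f₀ = 299792458/9.972e+19 = 3.0063423e-12 m = 3.0063 pm

Calculate Compton shift:
Δλ = λ_C(1 - cos(34°)) = 0.4148 pm

Final wavelength:
λ' = λ₀ + Δλ = 3.0063 + 0.4148 = 3.4212 pm

Final frequency:
f' = c/λ' = 299792458/3.4211502e-12 = 8.7629142e+19 Hz

Frequency shift (decrease):
Δf = f₀ - f' = 9.972e+19 - 8.7629142e+19 = 1.209e+19 Hz

(Intermediate values are shown rounded; full precision is carried through to the final answer.)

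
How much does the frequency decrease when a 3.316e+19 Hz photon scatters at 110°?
8.781e+18 Hz (decrease)

Convert frequency to wavelength (c = 299792458 m/s):
λ₀ = c/f₀ = 299792458/3.316e+19 = 9.0407858e-12 m = 9.0408 pm

Calculate Compton shift:
Δλ = λ_C(1 - cos(110°)) = 3.2562 pm

Final wavelength:
λ' = λ₀ + Δλ = 9.0408 + 3.2562 = 12.2969 pm

Final frequency:
f' = c/λ' = 299792458/1.2296943e-11 = 2.4379430e+19 Hz

Frequency shift (decrease):
Δf = f₀ - f' = 3.316e+19 - 2.4379430e+19 = 8.781e+18 Hz

(Intermediate values are shown rounded; full precision is carried through to the final answer.)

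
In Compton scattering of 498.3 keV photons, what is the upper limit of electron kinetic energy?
329.4018 keV

Maximum energy transfer occurs at θ = 180° (backscattering).

Initial photon: E₀ = 498.3 keV → λ₀ = 2.4881 pm

Maximum Compton shift (at 180°):
Δλ_max = 2λ_C = 2 × 2.4263 = 4.8526 pm

Final wavelength:
λ' = 2.4881 + 4.8526 = 7.3408 pm

Minimum photon energy (maximum energy to electron):
E'_min = hc/λ' = 168.8982 keV

Maximum electron kinetic energy:
K_max = E₀ - E'_min = 498.3000 - 168.8982 = 329.4018 keV

(Intermediate values are shown rounded; full precision is carried through to the final answer.)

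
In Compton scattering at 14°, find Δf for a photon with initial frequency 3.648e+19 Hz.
3.171e+17 Hz (decrease)

Convert frequency to wavelength (c = 299792458 m/s):
λ₀ = c/f₀ = 299792458/3.648e+19 = 8.2179950e-12 m = 8.2180 pm

Calculate Compton shift:
Δλ = λ_C(1 - cos(14°)) = 0.0721 pm

Final wavelength:
λ' = λ₀ + Δλ = 8.2180 + 0.0721 = 8.2901 pm

Final frequency:
f' = c/λ' = 299792458/8.2900668e-12 = 3.6162852e+19 Hz

Frequency shift (decrease):
Δf = f₀ - f' = 3.648e+19 - 3.6162852e+19 = 3.171e+17 Hz

(Intermediate values are shown rounded; full precision is carried through to the final answer.)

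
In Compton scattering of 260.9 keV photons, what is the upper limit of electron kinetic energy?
131.8143 keV

Maximum energy transfer occurs at θ = 180° (backscattering).

Initial photon: E₀ = 260.9 keV → λ₀ = 4.7522 pm

Maximum Compton shift (at 180°):
Δλ_max = 2λ_C = 2 × 2.4263 = 4.8526 pm

Final wavelength:
λ' = 4.7522 + 4.8526 = 9.6048 pm

Minimum photon energy (maximum energy to electron):
E'_min = hc/λ' = 129.0857 keV

Maximum electron kinetic energy:
K_max = E₀ - E'_min = 260.9000 - 129.0857 = 131.8143 keV

(Intermediate values are shown rounded; full precision is carried through to the final answer.)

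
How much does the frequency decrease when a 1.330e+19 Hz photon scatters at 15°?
4.860e+16 Hz (decrease)

Convert frequency to wavelength (c = 299792458 m/s):
λ₀ = c/f₀ = 299792458/1.330e+19 = 2.2540786e-11 m = 22.5408 pm

Calculate Compton shift:
Δλ = λ_C(1 - cos(15°)) = 0.0827 pm

Final wavelength:
λ' = λ₀ + Δλ = 22.5408 + 0.0827 = 22.6235 pm

Final frequency:
f' = c/λ' = 299792458/2.2623461e-11 = 1.3251397e+19 Hz

Frequency shift (decrease):
Δf = f₀ - f' = 1.330e+19 - 1.3251397e+19 = 4.860e+16 Hz

(Intermediate values are shown rounded; full precision is carried through to the final answer.)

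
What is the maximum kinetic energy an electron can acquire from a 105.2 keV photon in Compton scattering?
30.6822 keV

Maximum energy transfer occurs at θ = 180° (backscattering).

Initial photon: E₀ = 105.2 keV → λ₀ = 11.7856 pm

Maximum Compton shift (at 180°):
Δλ_max = 2λ_C = 2 × 2.4263 = 4.8526 pm

Final wavelength:
λ' = 11.7856 + 4.8526 = 16.6382 pm

Minimum photon energy (maximum energy to electron):
E'_min = hc/λ' = 74.5178 keV

Maximum electron kinetic energy:
K_max = E₀ - E'_min = 105.2000 - 74.5178 = 30.6822 keV

(Intermediate values are shown rounded; full precision is carried through to the final answer.)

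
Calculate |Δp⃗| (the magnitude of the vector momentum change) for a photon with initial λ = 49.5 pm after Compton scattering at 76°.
1.6192e-23 kg·m/s

Photon momentum magnitude is p = h/λ.

Initial momentum:
p₀ = h/λ = 6.6261e-34/4.9500e-11 = 1.3386e-23 kg·m/s

After scattering:
λ' = λ + Δλ = 49.5 + 1.8393 = 51.3393 pm
p' = h/λ' = 6.6261e-34/5.1339e-11 = 1.2906e-23 kg·m/s

Momentum is a vector; the scattered photon's direction makes angle θ = 76° with the incident direction. The magnitude of the vector change Δp⃗ = p⃗₀ − p⃗' is found from the law of cosines:
|Δp⃗|² = p₀² + p'² − 2p₀p'cos θ
|Δp⃗|² = (1.3386e-23)² + (1.2906e-23)² − 2·1.3386e-23·1.2906e-23·cos(76°)
|Δp⃗| = 1.6192e-23 kg·m/s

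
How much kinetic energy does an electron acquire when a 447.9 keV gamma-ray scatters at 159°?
281.6922 keV

By energy conservation: K_e = E_initial - E_final

First find the scattered photon energy:
Initial wavelength: λ = hc/E = 2.7681 pm
Compton shift: Δλ = λ_C(1 - cos(159°)) = 4.6915 pm
Final wavelength: λ' = 2.7681 + 4.6915 = 7.4596 pm
Final photon energy: E' = hc/λ' = 166.2078 keV

Electron kinetic energy:
K_e = E - E' = 447.9000 - 166.2078 = 281.6922 keV

(Intermediate values are shown rounded; full precision is carried through to the final answer.)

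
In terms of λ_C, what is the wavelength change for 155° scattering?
1.9063 λ_C

The Compton shift formula is:
Δλ = λ_C(1 - cos θ)

Dividing both sides by λ_C:
Δλ/λ_C = 1 - cos θ

For θ = 155°:
Δλ/λ_C = 1 - cos(155°)
Δλ/λ_C = 1 - -0.9063
Δλ/λ_C = 1.9063

This means the shift is 1.9063 × λ_C = 4.6253 pm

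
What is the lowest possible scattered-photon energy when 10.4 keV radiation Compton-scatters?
9.9932 keV (at θ = 180°)

The scattered photon has minimum energy when its wavelength is maximum, i.e., when the Compton shift Δλ = λ_C(1 − cos θ) is maximum. This occurs at θ = 180° (backscattering), giving Δλ_max = 2λ_C = 4.8526 pm.

Initial wavelength: λ₀ = hc/E₀ = 119.2156 pm
Maximum final wavelength: λ'_max = λ₀ + 2λ_C = 119.2156 + 4.8526 = 124.0682 pm
Minimum final energy: E'_min = hc/λ'_max = 9.9932 keV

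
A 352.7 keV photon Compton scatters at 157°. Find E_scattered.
151.6621 keV

First convert energy to wavelength:
λ = hc/E, with hc ≈ 1239.842 keV·pm (i.e. 1239.842 eV·nm)

For E = 352.7 keV = 352700 eV:
λ = 1239.842 keV·pm / 352.7 keV
λ = 3.5153 pm

Calculate the Compton shift:
Δλ = λ_C(1 - cos(157°)) = 2.4263 × 1.9205
Δλ = 4.6597 pm

Final wavelength:
λ' = 3.5153 + 4.6597 = 8.1750 pm

Final energy:
E' = hc/λ' = 1239.842 / 8.1750 = 151.6621 keV

(Intermediate values are shown rounded; full precision is carried through to the final answer.)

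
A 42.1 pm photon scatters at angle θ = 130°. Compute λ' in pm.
46.0859 pm

Using the Compton scattering formula:
λ' = λ + Δλ = λ + λ_C(1 - cos θ)

Given:
- Initial wavelength λ = 42.1 pm
- Scattering angle θ = 130°
- Compton wavelength λ_C ≈ 2.4263 pm

Calculate the shift:
Δλ = 2.4263 × (1 - cos(130°))
Δλ = 2.4263 × 1.6428
Δλ = 3.9859 pm

Final wavelength:
λ' = 42.1 + 3.9859 = 46.0859 pm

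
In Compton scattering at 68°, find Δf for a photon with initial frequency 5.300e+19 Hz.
1.121e+19 Hz (decrease)

Convert frequency to wavelength (c = 299792458 m/s):
λ₀ = c/f₀ = 299792458/5.300e+19 = 5.6564615e-12 m = 5.6565 pm

Calculate Compton shift:
Δλ = λ_C(1 - cos(68°)) = 1.5174 pm

Final wavelength:
λ' = λ₀ + Δλ = 5.6565 + 1.5174 = 7.1739 pm

Final frequency:
f' = c/λ' = 299792458/7.1738599e-12 = 4.1789561e+19 Hz

Frequency shift (decrease):
Δf = f₀ - f' = 5.300e+19 - 4.1789561e+19 = 1.121e+19 Hz

(Intermediate values are shown rounded; full precision is carried through to the final answer.)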